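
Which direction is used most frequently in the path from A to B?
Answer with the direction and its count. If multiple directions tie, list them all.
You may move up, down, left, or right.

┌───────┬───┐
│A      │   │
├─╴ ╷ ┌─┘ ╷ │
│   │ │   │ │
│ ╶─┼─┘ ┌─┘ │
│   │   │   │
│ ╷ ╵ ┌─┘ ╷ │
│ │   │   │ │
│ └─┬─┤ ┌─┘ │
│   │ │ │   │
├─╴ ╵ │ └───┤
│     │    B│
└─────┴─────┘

Directions: right, down, left, down, right, down, right, up, right, up, right, up, right, down, down, left, down, left, down, down, right, right
Counts: {'right': 8, 'down': 8, 'left': 3, 'up': 3}
Most common: down and right (tied at 8 times each)

Solution:

┌───────┬───┐
│A ↓    │↱ ↓│
├─╴ ╷ ┌─┘ ╷ │
│↓ ↲│ │↱ ↑│↓│
│ ╶─┼─┘ ┌─┘ │
│↳ ↓│↱ ↑│↓ ↲│
│ ╷ ╵ ┌─┘ ╷ │
│ │↳ ↑│↓ ↲│ │
│ └─┬─┤ ┌─┘ │
│   │ │↓│   │
├─╴ ╵ │ └───┤
│     │↳ → B│
└─────┴─────┘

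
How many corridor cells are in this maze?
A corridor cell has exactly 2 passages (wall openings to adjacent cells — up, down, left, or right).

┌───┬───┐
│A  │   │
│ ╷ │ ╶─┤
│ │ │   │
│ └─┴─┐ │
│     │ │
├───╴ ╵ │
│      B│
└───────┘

Counting cells with exactly 2 passages:
Total corridor cells: 12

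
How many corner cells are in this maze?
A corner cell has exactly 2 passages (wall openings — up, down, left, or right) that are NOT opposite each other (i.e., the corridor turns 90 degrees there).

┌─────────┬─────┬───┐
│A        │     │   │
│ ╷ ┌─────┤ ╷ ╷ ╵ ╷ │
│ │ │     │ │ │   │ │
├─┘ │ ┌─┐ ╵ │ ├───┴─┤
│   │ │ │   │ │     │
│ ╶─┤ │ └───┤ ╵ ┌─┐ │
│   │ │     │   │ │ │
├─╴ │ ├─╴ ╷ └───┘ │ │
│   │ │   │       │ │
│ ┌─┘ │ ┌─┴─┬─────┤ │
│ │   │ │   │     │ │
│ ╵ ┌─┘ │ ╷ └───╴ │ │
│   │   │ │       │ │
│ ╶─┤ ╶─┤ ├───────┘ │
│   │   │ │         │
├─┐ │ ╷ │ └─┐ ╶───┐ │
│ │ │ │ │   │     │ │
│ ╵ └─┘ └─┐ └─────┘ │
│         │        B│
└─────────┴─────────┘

Counting corner cells (2 non-opposite passages):
Total corners: 46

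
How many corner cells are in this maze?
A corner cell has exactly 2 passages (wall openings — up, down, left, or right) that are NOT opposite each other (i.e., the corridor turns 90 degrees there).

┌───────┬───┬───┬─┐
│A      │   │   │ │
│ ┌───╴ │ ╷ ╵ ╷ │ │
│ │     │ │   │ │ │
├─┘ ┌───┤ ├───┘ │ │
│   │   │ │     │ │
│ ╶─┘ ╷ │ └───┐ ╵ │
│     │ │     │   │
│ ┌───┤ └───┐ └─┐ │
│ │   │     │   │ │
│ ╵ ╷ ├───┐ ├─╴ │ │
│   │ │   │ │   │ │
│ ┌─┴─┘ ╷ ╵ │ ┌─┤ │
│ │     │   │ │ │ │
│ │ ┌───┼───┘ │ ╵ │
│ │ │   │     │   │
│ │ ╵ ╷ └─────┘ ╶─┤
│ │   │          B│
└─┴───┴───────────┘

Counting corner cells (2 non-opposite passages):
Total corners: 40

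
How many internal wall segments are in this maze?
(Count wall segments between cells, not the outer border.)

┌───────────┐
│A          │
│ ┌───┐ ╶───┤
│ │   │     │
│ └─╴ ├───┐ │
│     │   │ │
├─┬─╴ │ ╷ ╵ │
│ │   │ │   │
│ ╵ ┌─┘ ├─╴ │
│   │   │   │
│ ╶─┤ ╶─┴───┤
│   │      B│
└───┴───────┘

Counting internal wall segments:
Total internal walls: 25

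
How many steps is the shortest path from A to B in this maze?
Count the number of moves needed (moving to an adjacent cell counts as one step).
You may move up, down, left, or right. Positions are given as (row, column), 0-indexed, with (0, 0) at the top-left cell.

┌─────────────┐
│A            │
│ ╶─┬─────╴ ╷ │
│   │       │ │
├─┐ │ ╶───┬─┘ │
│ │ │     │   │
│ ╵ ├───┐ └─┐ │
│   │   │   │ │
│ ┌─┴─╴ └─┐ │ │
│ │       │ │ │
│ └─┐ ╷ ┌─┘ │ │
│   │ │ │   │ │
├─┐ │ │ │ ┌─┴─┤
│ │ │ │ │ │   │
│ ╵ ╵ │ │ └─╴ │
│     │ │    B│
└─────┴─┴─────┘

Using BFS to find shortest path:
Start: (0, 0), End: (7, 6)
Path found:
(0,0) → (0,1) → (0,2) → (0,3) → (0,4) → (0,5) → (1,5) → (1,4) → (1,3) → (1,2) → (2,2) → (2,3) → (2,4) → (3,4) → (3,5) → (4,5) → (5,5) → (5,4) → (6,4) → (7,4) → (7,5) → (7,6)
Number of steps: 21

Solution:

┌─────────────┐
│A → → → → ↓  │
│ ╶─┬─────╴ ╷ │
│   │↓ ← ← ↲│ │
├─┐ │ ╶───┬─┘ │
│ │ │↳ → ↓│   │
│ ╵ ├───┐ └─┐ │
│   │   │↳ ↓│ │
│ ┌─┴─╴ └─┐ │ │
│ │       │↓│ │
│ └─┐ ╷ ┌─┘ │ │
│   │ │ │↓ ↲│ │
├─┐ │ │ │ ┌─┴─┤
│ │ │ │ │↓│   │
│ ╵ ╵ │ │ └─╴ │
│     │ │↳ → B│
└─────┴─┴─────┘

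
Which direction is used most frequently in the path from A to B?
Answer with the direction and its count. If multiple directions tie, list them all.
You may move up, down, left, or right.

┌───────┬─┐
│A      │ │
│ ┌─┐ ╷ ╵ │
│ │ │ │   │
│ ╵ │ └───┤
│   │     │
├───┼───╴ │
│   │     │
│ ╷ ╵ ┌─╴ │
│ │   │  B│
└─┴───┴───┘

Directions: right, right, down, down, right, right, down, down
Counts: {'right': 4, 'down': 4}
Most common: down and right (tied at 4 times each)

Solution:

┌───────┬─┐
│A → ↓  │ │
│ ┌─┐ ╷ ╵ │
│ │ │↓│   │
│ ╵ │ └───┤
│   │↳ → ↓│
├───┼───╴ │
│   │    ↓│
│ ╷ ╵ ┌─╴ │
│ │   │  B│
└─┴───┴───┘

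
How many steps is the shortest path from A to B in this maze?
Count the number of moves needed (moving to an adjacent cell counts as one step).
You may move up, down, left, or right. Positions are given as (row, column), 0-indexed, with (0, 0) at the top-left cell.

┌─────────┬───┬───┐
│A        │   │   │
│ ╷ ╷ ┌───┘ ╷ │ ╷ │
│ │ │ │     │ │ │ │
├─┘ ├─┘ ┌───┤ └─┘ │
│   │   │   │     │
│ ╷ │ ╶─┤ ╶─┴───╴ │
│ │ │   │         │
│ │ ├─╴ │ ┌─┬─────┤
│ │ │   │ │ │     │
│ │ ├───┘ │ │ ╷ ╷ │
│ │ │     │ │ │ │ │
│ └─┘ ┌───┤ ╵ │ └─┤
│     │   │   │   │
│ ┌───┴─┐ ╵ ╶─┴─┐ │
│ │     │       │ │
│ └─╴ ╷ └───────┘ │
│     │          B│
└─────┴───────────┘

Using BFS to find shortest path:
Start: (0, 0), End: (8, 8)
Path found:
(0,0) → (0,1) → (1,1) → (2,1) → (2,0) → (3,0) → (4,0) → (5,0) → (6,0) → (7,0) → (8,0) → (8,1) → (8,2) → (7,2) → (7,3) → (8,3) → (8,4) → (8,5) → (8,6) → (8,7) → (8,8)
Number of steps: 20

Solution:

┌─────────┬───┬───┐
│A ↓      │   │   │
│ ╷ ╷ ┌───┘ ╷ │ ╷ │
│ │↓│ │     │ │ │ │
├─┘ ├─┘ ┌───┤ └─┘ │
│↓ ↲│   │   │     │
│ ╷ │ ╶─┤ ╶─┴───╴ │
│↓│ │   │         │
│ │ ├─╴ │ ┌─┬─────┤
│↓│ │   │ │ │     │
│ │ ├───┘ │ │ ╷ ╷ │
│↓│ │     │ │ │ │ │
│ └─┘ ┌───┤ ╵ │ └─┤
│↓    │   │   │   │
│ ┌───┴─┐ ╵ ╶─┴─┐ │
│↓│  ↱ ↓│       │ │
│ └─╴ ╷ └───────┘ │
│↳ → ↑│↳ → → → → B│
└─────┴───────────┘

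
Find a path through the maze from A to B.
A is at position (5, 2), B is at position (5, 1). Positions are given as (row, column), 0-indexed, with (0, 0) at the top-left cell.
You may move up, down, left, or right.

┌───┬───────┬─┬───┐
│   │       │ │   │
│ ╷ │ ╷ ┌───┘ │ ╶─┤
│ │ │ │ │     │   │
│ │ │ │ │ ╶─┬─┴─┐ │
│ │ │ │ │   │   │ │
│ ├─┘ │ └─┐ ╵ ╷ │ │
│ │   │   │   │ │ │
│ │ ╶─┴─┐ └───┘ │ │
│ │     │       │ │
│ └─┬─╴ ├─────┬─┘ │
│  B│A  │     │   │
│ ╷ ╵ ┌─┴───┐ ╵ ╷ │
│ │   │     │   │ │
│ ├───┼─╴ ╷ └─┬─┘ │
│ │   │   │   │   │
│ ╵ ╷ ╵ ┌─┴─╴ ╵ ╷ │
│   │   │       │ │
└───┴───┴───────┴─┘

Finding the shortest path from (5, 2) to (5, 1):
Path length: 3 steps
Directions: down → left → up

Solution:

┌───┬───────┬─┬───┐
│   │       │ │   │
│ ╷ │ ╷ ┌───┘ │ ╶─┤
│ │ │ │ │     │   │
│ │ │ │ │ ╶─┬─┴─┐ │
│ │ │ │ │   │   │ │
│ ├─┘ │ └─┐ ╵ ╷ │ │
│ │   │   │   │ │ │
│ │ ╶─┴─┐ └───┘ │ │
│ │     │       │ │
│ └─┬─╴ ├─────┬─┘ │
│  B│A  │     │   │
│ ╷ ╵ ┌─┴───┐ ╵ ╷ │
│ │↑ ↲│     │   │ │
│ ├───┼─╴ ╷ └─┬─┘ │
│ │   │   │   │   │
│ ╵ ╷ ╵ ┌─┴─╴ ╵ ╷ │
│   │   │       │ │
└───┴───┴───────┴─┘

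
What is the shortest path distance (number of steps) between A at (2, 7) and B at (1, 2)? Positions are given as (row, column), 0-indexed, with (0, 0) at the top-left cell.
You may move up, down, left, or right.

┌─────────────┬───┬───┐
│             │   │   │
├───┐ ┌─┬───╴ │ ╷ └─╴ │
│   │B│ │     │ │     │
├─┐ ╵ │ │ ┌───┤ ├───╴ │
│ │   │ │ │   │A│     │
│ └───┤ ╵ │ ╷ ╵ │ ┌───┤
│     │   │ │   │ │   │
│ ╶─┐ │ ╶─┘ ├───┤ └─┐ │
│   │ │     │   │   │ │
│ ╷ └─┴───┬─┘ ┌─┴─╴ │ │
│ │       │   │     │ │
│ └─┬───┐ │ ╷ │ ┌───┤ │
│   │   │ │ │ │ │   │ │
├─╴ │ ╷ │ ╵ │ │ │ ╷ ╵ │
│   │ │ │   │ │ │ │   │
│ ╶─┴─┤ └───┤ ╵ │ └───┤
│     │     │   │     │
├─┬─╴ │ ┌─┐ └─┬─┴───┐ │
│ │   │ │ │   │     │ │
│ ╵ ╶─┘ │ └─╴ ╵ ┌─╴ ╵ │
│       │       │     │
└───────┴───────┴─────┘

Finding path from (2, 7) to (1, 2):
Path: (2,7) → (3,7) → (3,6) → (2,6) → (2,5) → (3,5) → (4,5) → (4,4) → (4,3) → (3,3) → (3,4) → (2,4) → (1,4) → (1,5) → (1,6) → (0,6) → (0,5) → (0,4) → (0,3) → (0,2) → (1,2)
Distance: 20 steps

Solution:

┌─────────────┬───┬───┐
│    ↓ ← ← ← ↰│   │   │
├───┐ ┌─┬───╴ │ ╷ └─╴ │
│   │B│ │↱ → ↑│ │     │
├─┐ ╵ │ │ ┌───┤ ├───╴ │
│ │   │ │↑│↓ ↰│A│     │
│ └───┤ ╵ │ ╷ ╵ │ ┌───┤
│     │↱ ↑│↓│↑ ↲│ │   │
│ ╶─┐ │ ╶─┘ ├───┤ └─┐ │
│   │ │↑ ← ↲│   │   │ │
│ ╷ └─┴───┬─┘ ┌─┴─╴ │ │
│ │       │   │     │ │
│ └─┬───┐ │ ╷ │ ┌───┤ │
│   │   │ │ │ │ │   │ │
├─╴ │ ╷ │ ╵ │ │ │ ╷ ╵ │
│   │ │ │   │ │ │ │   │
│ ╶─┴─┤ └───┤ ╵ │ └───┤
│     │     │   │     │
├─┬─╴ │ ┌─┐ └─┬─┴───┐ │
│ │   │ │ │   │     │ │
│ ╵ ╶─┘ │ └─╴ ╵ ┌─╴ ╵ │
│       │       │     │
└───────┴───────┴─────┘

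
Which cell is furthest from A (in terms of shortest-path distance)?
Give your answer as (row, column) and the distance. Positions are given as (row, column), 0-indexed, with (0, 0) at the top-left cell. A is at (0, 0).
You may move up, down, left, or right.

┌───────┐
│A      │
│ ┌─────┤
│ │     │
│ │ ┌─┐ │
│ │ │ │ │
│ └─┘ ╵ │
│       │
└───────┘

Computing BFS distances from A to all cells:
Furthest cell: (2, 1)
Distance: 11 steps

Path from A to the furthest cell:

┌───────┐
│A      │
│ ┌─────┤
│↓│↓ ← ↰│
│ │ ┌─┐ │
│↓│B│ │↑│
│ └─┘ ╵ │
│↳ → → ↑│
└───────┘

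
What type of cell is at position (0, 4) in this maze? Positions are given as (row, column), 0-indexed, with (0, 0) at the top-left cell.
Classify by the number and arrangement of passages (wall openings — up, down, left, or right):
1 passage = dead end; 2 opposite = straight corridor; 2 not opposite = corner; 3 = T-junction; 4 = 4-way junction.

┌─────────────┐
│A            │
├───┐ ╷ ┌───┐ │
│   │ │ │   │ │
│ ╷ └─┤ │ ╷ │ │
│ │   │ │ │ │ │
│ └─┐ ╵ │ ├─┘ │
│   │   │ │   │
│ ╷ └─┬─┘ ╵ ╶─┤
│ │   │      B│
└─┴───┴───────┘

Checking cell at (0, 4):
Number of passages: 2
Cell type: straight corridor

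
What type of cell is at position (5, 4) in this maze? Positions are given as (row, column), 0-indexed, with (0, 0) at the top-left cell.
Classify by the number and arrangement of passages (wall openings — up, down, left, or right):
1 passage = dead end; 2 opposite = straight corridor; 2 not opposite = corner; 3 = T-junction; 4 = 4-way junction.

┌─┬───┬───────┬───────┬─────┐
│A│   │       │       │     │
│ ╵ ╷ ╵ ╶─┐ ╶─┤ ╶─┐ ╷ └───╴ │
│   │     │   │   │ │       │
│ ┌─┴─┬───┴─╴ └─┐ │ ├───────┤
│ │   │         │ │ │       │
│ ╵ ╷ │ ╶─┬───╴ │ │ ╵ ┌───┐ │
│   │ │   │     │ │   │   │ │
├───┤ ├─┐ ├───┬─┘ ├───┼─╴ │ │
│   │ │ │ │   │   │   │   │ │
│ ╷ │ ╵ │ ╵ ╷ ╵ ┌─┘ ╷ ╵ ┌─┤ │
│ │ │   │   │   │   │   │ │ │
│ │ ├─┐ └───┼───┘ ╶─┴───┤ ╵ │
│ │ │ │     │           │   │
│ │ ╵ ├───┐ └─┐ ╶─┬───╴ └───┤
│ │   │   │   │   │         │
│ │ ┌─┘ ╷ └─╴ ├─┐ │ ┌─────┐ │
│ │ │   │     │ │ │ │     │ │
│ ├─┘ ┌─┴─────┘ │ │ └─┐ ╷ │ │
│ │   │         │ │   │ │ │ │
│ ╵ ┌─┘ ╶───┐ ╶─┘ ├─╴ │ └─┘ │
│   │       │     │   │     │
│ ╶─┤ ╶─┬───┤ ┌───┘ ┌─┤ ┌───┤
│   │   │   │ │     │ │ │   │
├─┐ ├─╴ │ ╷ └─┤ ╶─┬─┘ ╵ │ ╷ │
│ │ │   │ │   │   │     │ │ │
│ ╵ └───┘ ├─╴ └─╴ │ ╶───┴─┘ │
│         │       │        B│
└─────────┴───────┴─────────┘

Checking cell at (5, 4):
Number of passages: 2
Cell type: corner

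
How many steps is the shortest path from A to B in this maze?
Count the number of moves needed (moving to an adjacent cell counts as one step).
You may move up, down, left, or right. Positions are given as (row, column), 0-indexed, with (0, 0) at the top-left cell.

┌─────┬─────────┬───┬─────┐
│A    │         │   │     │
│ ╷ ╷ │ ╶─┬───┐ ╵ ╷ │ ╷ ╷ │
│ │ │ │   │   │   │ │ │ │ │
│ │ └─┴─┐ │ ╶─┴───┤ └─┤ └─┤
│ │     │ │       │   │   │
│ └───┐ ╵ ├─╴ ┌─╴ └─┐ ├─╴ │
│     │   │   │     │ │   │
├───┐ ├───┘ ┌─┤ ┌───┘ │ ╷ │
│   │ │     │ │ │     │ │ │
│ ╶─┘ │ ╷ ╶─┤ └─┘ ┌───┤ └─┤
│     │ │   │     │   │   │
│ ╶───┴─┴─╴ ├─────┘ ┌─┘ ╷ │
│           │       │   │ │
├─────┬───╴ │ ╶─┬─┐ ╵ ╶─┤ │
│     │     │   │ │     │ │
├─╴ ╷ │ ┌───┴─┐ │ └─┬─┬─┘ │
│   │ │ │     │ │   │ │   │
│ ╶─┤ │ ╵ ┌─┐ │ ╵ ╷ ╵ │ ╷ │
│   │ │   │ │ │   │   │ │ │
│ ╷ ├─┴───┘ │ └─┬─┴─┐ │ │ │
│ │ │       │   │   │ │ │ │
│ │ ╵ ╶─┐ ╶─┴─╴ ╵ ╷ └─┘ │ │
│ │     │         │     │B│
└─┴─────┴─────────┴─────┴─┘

Using BFS to find shortest path:
Start: (0, 0), End: (11, 12)
Path found:
(0,0) → (1,0) → (2,0) → (3,0) → (3,1) → (3,2) → (4,2) → (5,2) → (5,1) → (5,0) → (6,0) → (6,1) → (6,2) → (6,3) → (6,4) → (6,5) → (7,5) → (7,4) → (7,3) → (8,3) → (9,3) → (9,4) → (8,4) → (8,5) → (8,6) → (9,6) → (10,6) → (10,7) → (11,7) → (11,8) → (10,8) → (10,9) → (11,9) → (11,10) → (11,11) → (10,11) → (9,11) → (8,11) → (8,12) → (9,12) → (10,12) → (11,12)
Number of steps: 41

Solution:

┌─────┬─────────┬───┬─────┐
│A    │         │   │     │
│ ╷ ╷ │ ╶─┬───┐ ╵ ╷ │ ╷ ╷ │
│↓│ │ │   │   │   │ │ │ │ │
│ │ └─┴─┐ │ ╶─┴───┤ └─┤ └─┤
│↓│     │ │       │   │   │
│ └───┐ ╵ ├─╴ ┌─╴ └─┐ ├─╴ │
│↳ → ↓│   │   │     │ │   │
├───┐ ├───┘ ┌─┤ ┌───┘ │ ╷ │
│   │↓│     │ │ │     │ │ │
│ ╶─┘ │ ╷ ╶─┤ └─┘ ┌───┤ └─┤
│↓ ← ↲│ │   │     │   │   │
│ ╶───┴─┴─╴ ├─────┘ ┌─┘ ╷ │
│↳ → → → → ↓│       │   │ │
├─────┬───╴ │ ╶─┬─┐ ╵ ╶─┤ │
│     │↓ ← ↲│   │ │     │ │
├─╴ ╷ │ ┌───┴─┐ │ └─┬─┬─┘ │
│   │ │↓│↱ → ↓│ │   │ │↱ ↓│
│ ╶─┤ │ ╵ ┌─┐ │ ╵ ╷ ╵ │ ╷ │
│   │ │↳ ↑│ │↓│   │   │↑│↓│
│ ╷ ├─┴───┘ │ └─┬─┴─┐ │ │ │
│ │ │       │↳ ↓│↱ ↓│ │↑│↓│
│ │ ╵ ╶─┐ ╶─┴─╴ ╵ ╷ └─┘ │ │
│ │     │      ↳ ↑│↳ → ↑│B│
└─┴─────┴─────────┴─────┴─┘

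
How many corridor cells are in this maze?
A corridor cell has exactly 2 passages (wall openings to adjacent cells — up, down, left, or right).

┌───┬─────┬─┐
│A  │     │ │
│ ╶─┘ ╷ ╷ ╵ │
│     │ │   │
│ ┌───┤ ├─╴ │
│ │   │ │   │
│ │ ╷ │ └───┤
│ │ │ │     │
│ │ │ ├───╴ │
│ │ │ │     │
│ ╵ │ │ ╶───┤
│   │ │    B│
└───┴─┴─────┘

Counting cells with exactly 2 passages:
Total corridor cells: 28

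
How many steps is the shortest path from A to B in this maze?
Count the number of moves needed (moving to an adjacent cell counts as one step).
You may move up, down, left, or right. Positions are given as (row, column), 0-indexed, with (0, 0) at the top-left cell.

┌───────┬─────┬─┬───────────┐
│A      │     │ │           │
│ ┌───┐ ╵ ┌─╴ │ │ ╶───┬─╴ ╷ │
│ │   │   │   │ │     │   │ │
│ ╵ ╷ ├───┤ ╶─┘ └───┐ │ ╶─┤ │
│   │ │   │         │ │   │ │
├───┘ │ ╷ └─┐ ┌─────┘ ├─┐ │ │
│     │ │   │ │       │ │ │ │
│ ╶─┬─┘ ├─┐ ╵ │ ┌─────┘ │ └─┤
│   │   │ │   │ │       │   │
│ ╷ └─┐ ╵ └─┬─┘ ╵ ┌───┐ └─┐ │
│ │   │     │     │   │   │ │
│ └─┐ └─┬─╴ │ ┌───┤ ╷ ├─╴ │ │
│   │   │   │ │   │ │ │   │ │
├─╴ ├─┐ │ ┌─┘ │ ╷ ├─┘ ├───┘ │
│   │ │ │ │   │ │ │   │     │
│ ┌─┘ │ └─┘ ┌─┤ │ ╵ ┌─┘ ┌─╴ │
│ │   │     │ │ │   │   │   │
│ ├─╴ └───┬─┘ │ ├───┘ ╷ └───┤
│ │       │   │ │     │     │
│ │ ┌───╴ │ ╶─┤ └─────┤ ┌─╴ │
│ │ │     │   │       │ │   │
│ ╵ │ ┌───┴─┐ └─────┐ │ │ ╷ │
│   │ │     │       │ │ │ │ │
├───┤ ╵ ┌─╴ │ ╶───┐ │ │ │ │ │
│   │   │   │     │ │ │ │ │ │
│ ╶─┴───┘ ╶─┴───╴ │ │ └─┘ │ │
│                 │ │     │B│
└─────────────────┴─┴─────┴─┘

Using BFS to find shortest path:
Start: (0, 0), End: (13, 13)
Path found:
(0,0) → (1,0) → (2,0) → (2,1) → (1,1) → (1,2) → (2,2) → (3,2) → (3,1) → (3,0) → (4,0) → (4,1) → (5,1) → (5,2) → (6,2) → (6,3) → (7,3) → (8,3) → (8,4) → (8,5) → (7,5) → (7,6) → (6,6) → (5,6) → (5,7) → (4,7) → (3,7) → (3,8) → (3,9) → (3,10) → (2,10) → (1,10) → (1,9) → (1,8) → (0,8) → (0,9) → (0,10) → (0,11) → (0,12) → (1,12) → (1,11) → (2,11) → (2,12) → (3,12) → (4,12) → (4,13) → (5,13) → (6,13) → (7,13) → (7,12) → (7,11) → (8,11) → (9,11) → (9,12) → (9,13) → (10,13) → (11,13) → (12,13) → (13,13)
Number of steps: 58

Solution:

┌───────┬─────┬─┬───────────┐
│A      │     │ │↱ → → → ↓  │
│ ┌───┐ ╵ ┌─╴ │ │ ╶───┬─╴ ╷ │
│↓│↱ ↓│   │   │ │↑ ← ↰│↓ ↲│ │
│ ╵ ╷ ├───┤ ╶─┘ └───┐ │ ╶─┤ │
│↳ ↑│↓│   │         │↑│↳ ↓│ │
├───┘ │ ╷ └─┐ ┌─────┘ ├─┐ │ │
│↓ ← ↲│ │   │ │↱ → → ↑│ │↓│ │
│ ╶─┬─┘ ├─┐ ╵ │ ┌─────┘ │ └─┤
│↳ ↓│   │ │   │↑│       │↳ ↓│
│ ╷ └─┐ ╵ └─┬─┘ ╵ ┌───┐ └─┐ │
│ │↳ ↓│     │↱ ↑  │   │   │↓│
│ └─┐ └─┬─╴ │ ┌───┤ ╷ ├─╴ │ │
│   │↳ ↓│   │↑│   │ │ │   │↓│
├─╴ ├─┐ │ ┌─┘ │ ╷ ├─┘ ├───┘ │
│   │ │↓│ │↱ ↑│ │ │   │↓ ← ↲│
│ ┌─┘ │ └─┘ ┌─┤ │ ╵ ┌─┘ ┌─╴ │
│ │   │↳ → ↑│ │ │   │  ↓│   │
│ ├─╴ └───┬─┘ │ ├───┘ ╷ └───┤
│ │       │   │ │     │↳ → ↓│
│ │ ┌───╴ │ ╶─┤ └─────┤ ┌─╴ │
│ │ │     │   │       │ │  ↓│
│ ╵ │ ┌───┴─┐ └─────┐ │ │ ╷ │
│   │ │     │       │ │ │ │↓│
├───┤ ╵ ┌─╴ │ ╶───┐ │ │ │ │ │
│   │   │   │     │ │ │ │ │↓│
│ ╶─┴───┘ ╶─┴───╴ │ │ └─┘ │ │
│                 │ │     │B│
└─────────────────┴─┴─────┴─┘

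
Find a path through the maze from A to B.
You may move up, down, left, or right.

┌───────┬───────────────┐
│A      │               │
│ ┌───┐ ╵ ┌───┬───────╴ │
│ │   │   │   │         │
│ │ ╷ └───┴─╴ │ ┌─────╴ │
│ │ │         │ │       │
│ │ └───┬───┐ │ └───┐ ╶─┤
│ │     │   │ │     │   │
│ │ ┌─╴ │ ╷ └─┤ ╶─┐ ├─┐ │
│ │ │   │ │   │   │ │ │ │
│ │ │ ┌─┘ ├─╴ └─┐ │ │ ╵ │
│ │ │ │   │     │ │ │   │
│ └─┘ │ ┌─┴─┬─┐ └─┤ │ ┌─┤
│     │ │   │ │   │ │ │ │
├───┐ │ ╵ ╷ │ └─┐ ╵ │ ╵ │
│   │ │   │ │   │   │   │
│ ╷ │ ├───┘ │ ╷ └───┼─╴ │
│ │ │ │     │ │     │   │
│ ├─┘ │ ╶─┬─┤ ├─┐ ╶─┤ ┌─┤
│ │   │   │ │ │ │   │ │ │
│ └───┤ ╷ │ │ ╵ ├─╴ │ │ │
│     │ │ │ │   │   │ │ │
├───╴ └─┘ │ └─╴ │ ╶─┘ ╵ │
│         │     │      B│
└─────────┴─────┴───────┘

Finding the shortest path through the maze:
Path length: 30 steps
Directions: right → right → right → down → right → up → right → right → right → right → right → right → right → down → down → left → down → right → down → down → left → down → down → right → down → left → down → down → down → right

Solution:

┌───────┬───────────────┐
│A → → ↓│↱ → → → → → → ↓│
│ ┌───┐ ╵ ┌───┬───────╴ │
│ │   │↳ ↑│   │        ↓│
│ │ ╷ └───┴─╴ │ ┌─────╴ │
│ │ │         │ │    ↓ ↲│
│ │ └───┬───┐ │ └───┐ ╶─┤
│ │     │   │ │     │↳ ↓│
│ │ ┌─╴ │ ╷ └─┤ ╶─┐ ├─┐ │
│ │ │   │ │   │   │ │ │↓│
│ │ │ ┌─┘ ├─╴ └─┐ │ │ ╵ │
│ │ │ │   │     │ │ │↓ ↲│
│ └─┘ │ ┌─┴─┬─┐ └─┤ │ ┌─┤
│     │ │   │ │   │ │↓│ │
├───┐ │ ╵ ╷ │ └─┐ ╵ │ ╵ │
│   │ │   │ │   │   │↳ ↓│
│ ╷ │ ├───┘ │ ╷ └───┼─╴ │
│ │ │ │     │ │     │↓ ↲│
│ ├─┘ │ ╶─┬─┤ ├─┐ ╶─┤ ┌─┤
│ │   │   │ │ │ │   │↓│ │
│ └───┤ ╷ │ │ ╵ ├─╴ │ │ │
│     │ │ │ │   │   │↓│ │
├───╴ └─┘ │ └─╴ │ ╶─┘ ╵ │
│         │     │    ↳ B│
└─────────┴─────┴───────┘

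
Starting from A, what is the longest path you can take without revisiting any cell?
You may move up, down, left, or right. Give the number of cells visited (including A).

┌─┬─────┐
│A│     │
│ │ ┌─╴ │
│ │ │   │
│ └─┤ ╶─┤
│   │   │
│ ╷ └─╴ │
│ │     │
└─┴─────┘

Finding longest simple path using DFS:
Start: (0, 0)
Longest path visits 15 cells
Path: A → down → down → right → down → right → right → up → left → up → right → up → left → left → down

Solution:

┌─┬─────┐
│A│↓ ← ↰│
│ │ ┌─╴ │
│↓│B│↱ ↑│
│ └─┤ ╶─┤
│↳ ↓│↑ ↰│
│ ╷ └─╴ │
│ │↳ → ↑│
└─┴─────┘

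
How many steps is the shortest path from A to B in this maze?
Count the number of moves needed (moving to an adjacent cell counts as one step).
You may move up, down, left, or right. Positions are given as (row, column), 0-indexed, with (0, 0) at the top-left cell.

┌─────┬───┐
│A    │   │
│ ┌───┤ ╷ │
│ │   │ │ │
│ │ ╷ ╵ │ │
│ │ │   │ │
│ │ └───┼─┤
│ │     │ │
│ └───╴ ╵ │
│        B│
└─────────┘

Using BFS to find shortest path:
Start: (0, 0), End: (4, 4)
Path found:
(0,0) → (1,0) → (2,0) → (3,0) → (4,0) → (4,1) → (4,2) → (4,3) → (4,4)
Number of steps: 8

Solution:

┌─────┬───┐
│A    │   │
│ ┌───┤ ╷ │
│↓│   │ │ │
│ │ ╷ ╵ │ │
│↓│ │   │ │
│ │ └───┼─┤
│↓│     │ │
│ └───╴ ╵ │
│↳ → → → B│
└─────────┘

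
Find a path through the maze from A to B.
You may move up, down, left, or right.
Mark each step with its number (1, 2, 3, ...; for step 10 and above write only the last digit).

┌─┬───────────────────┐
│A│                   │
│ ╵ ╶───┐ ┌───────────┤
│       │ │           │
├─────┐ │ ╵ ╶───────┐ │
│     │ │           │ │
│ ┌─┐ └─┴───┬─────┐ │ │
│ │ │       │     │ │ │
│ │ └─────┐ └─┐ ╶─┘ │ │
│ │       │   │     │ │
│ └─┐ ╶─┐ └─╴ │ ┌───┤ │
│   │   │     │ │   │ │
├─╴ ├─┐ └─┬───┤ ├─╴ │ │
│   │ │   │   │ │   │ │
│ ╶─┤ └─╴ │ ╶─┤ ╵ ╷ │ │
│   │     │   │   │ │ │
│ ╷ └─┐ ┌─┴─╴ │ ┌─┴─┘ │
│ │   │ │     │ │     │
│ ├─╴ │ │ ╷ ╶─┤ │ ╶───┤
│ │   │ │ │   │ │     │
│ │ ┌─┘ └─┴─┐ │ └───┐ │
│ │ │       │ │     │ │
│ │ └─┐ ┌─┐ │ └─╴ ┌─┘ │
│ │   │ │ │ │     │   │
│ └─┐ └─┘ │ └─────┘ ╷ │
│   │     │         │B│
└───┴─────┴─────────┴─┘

Finding the shortest path through the maze:
Path length: 30 steps
Directions: down → right → up → right → right → right → down → down → right → up → right → right → right → right → right → down → down → down → down → down → down → down → left → left → down → right → right → down → down → down

Solution:

┌─┬───────────────────┐
│A│3 4 5 6            │
│ ╵ ╶───┐ ┌───────────┤
│1 2    │7│0 1 2 3 4 5│
├─────┐ │ ╵ ╶───────┐ │
│     │ │8 9        │6│
│ ┌─┐ └─┴───┬─────┐ │ │
│ │ │       │     │ │7│
│ │ └─────┐ └─┐ ╶─┘ │ │
│ │       │   │     │8│
│ └─┐ ╶─┐ └─╴ │ ┌───┤ │
│   │   │     │ │   │9│
├─╴ ├─┐ └─┬───┤ ├─╴ │ │
│   │ │   │   │ │   │0│
│ ╶─┤ └─╴ │ ╶─┤ ╵ ╷ │ │
│   │     │   │   │ │1│
│ ╷ └─┐ ┌─┴─╴ │ ┌─┴─┘ │
│ │   │ │     │ │4 3 2│
│ ├─╴ │ │ ╷ ╶─┤ │ ╶───┤
│ │   │ │ │   │ │5 6 7│
│ │ ┌─┘ └─┴─┐ │ └───┐ │
│ │ │       │ │     │8│
│ │ └─┐ ┌─┐ │ └─╴ ┌─┘ │
│ │   │ │ │ │     │  9│
│ └─┐ └─┘ │ └─────┘ ╷ │
│   │     │         │B│
└───┴─────┴─────────┴─┘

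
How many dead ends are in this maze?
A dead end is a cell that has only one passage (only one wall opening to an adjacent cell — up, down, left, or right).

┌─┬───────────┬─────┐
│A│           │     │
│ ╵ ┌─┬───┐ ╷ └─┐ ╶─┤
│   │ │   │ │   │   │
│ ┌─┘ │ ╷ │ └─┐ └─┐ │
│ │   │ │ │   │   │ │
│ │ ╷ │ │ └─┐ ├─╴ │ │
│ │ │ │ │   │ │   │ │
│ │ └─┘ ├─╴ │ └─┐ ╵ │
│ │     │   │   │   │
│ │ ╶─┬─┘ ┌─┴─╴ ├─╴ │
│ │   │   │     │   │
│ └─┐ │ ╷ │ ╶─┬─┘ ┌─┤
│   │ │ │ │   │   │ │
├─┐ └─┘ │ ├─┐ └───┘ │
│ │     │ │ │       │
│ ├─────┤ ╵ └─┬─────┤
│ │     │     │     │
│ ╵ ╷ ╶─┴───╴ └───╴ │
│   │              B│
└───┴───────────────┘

Checking each cell for number of passages:

Dead ends found at positions:
  (0, 0)
  (0, 7)
  (0, 9)
  (1, 2)
  (3, 2)
  (3, 7)
  (6, 2)
  (6, 7)
  (6, 9)
  (7, 0)
  (7, 5)
  (8, 3)
  (8, 7)
Total dead ends: 13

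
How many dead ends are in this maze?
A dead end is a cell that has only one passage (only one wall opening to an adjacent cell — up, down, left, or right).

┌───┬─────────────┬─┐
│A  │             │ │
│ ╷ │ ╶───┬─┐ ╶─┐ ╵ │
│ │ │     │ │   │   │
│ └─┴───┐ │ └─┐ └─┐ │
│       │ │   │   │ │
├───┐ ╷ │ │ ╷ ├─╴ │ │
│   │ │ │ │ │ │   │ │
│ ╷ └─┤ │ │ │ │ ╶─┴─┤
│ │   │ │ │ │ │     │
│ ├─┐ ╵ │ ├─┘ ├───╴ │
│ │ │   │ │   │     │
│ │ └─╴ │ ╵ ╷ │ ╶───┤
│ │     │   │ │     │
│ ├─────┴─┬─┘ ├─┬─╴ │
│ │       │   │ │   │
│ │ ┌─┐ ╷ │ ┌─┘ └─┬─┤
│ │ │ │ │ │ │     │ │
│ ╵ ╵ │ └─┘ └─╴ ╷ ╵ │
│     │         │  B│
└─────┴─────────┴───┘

Checking each cell for number of passages:

Dead ends found at positions:
  (0, 9)
  (1, 1)
  (1, 5)
  (3, 2)
  (3, 9)
  (4, 5)
  (5, 1)
  (7, 7)
  (7, 8)
  (8, 2)
  (8, 4)
  (8, 6)
  (8, 9)
Total dead ends: 13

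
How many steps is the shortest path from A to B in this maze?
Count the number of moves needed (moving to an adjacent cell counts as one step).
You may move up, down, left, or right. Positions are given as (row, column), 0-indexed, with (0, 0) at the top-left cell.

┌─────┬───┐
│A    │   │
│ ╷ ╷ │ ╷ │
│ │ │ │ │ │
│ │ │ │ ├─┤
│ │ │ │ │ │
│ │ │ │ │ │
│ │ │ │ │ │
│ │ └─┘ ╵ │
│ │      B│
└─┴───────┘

Using BFS to find shortest path:
Start: (0, 0), End: (4, 4)
Path found:
(0,0) → (0,1) → (1,1) → (2,1) → (3,1) → (4,1) → (4,2) → (4,3) → (4,4)
Number of steps: 8

Solution:

┌─────┬───┐
│A ↓  │   │
│ ╷ ╷ │ ╷ │
│ │↓│ │ │ │
│ │ │ │ ├─┤
│ │↓│ │ │ │
│ │ │ │ │ │
│ │↓│ │ │ │
│ │ └─┘ ╵ │
│ │↳ → → B│
└─┴───────┘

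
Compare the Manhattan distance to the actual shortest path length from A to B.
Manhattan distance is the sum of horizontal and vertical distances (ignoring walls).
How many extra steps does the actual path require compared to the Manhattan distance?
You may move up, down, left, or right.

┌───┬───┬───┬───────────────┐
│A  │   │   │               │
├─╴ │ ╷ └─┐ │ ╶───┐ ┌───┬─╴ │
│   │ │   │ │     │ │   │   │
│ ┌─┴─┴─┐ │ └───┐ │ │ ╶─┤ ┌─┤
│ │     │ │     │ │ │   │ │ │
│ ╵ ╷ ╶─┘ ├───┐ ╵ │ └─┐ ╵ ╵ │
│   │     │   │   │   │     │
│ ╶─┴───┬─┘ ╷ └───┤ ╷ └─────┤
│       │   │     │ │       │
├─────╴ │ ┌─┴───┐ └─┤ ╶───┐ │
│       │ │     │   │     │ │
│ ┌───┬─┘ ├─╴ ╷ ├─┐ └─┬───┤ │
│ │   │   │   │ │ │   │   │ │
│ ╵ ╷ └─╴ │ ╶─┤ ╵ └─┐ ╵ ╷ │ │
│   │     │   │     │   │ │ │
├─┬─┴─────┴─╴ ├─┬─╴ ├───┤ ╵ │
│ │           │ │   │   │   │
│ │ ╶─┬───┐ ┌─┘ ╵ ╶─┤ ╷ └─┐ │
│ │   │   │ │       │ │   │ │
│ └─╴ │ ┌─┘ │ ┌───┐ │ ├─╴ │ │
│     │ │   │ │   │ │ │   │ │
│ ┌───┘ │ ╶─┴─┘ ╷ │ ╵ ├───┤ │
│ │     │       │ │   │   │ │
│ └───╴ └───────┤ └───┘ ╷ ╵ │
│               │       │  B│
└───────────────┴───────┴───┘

Manhattan distance: |12 - 0| + |13 - 0| = 25
Actual path length: 45
Extra steps: 45 - 25 = 20

Solution:

┌───┬───┬───┬───────────────┐
│A ↓│   │   │               │
├─╴ │ ╷ └─┐ │ ╶───┐ ┌───┬─╴ │
│↓ ↲│ │   │ │     │ │   │   │
│ ┌─┴─┴─┐ │ └───┐ │ │ ╶─┤ ┌─┤
│↓│     │ │     │ │ │   │ │ │
│ ╵ ╷ ╶─┘ ├───┐ ╵ │ └─┐ ╵ ╵ │
│↓  │     │↱ ↓│   │   │     │
│ ╶─┴───┬─┘ ╷ └───┤ ╷ └─────┤
│↳ → → ↓│↱ ↑│↳ → ↓│ │       │
├─────╴ │ ┌─┴───┐ └─┤ ╶───┐ │
│↓ ← ← ↲│↑│     │↳ ↓│     │ │
│ ┌───┬─┘ ├─╴ ╷ ├─┐ └─┬───┤ │
│↓│↱ ↓│  ↑│   │ │ │↳ ↓│↱ ↓│ │
│ ╵ ╷ └─╴ │ ╶─┤ ╵ └─┐ ╵ ╷ │ │
│↳ ↑│↳ → ↑│   │     │↳ ↑│↓│ │
├─┬─┴─────┴─╴ ├─┬─╴ ├───┤ ╵ │
│ │           │ │   │   │↳ ↓│
│ │ ╶─┬───┐ ┌─┘ ╵ ╶─┤ ╷ └─┐ │
│ │   │   │ │       │ │   │↓│
│ └─╴ │ ┌─┘ │ ┌───┐ │ ├─╴ │ │
│     │ │   │ │   │ │ │   │↓│
│ ┌───┘ │ ╶─┴─┘ ╷ │ ╵ ├───┤ │
│ │     │       │ │   │   │↓│
│ └───╴ └───────┤ └───┘ ╷ ╵ │
│               │       │  B│
└───────────────┴───────┴───┘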